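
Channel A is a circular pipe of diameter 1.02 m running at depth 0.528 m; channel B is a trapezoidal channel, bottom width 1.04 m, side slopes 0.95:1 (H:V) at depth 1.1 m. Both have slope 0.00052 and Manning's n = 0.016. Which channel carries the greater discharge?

channel B

Channel A: For a circular section of diameter D = 1.02 m at depth y = 0.528 m, the central angle is θ = 2 arccos(1 − 2y/D) = 3.212 rad. Then A = (D²/8)(θ − sin θ) = 0.4269 m² and P = Dθ/2 = 1.638 m. Hydraulic radius R = A/P = 0.4269/1.638 = 0.2606 m. Q_A = (1/0.016)·0.4269·0.2606^(2/3)·√0.00052 = 0.2482 m³/s.
Channel B: With bottom width b = 1.04 m and side slope z = 0.95: A = (b + zy)y = (1.04 + 0.95×1.1)×1.1 = 2.294 m²; P = b + 2y√(1+z²) = 1.04 + 2×1.1×1.379 = 4.074 m. Hydraulic radius R = A/P = 2.294/4.074 = 0.5629 m. Q_B = (1/0.016)·2.294·0.5629^(2/3)·√0.00052 = 2.228 m³/s.
Q_A = 0.2482 m³/s vs Q_B = 2.228 m³/s, so channel B carries more.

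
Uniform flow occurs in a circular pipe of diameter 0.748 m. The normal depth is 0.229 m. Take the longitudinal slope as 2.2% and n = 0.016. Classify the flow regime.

For a circular section of diameter D = 0.748 m at depth y = 0.229 m, the central angle is θ = 2 arccos(1 − 2y/D) = 2.345 rad. Then A = (D²/8)(θ − sin θ) = 0.114 m² and P = Dθ/2 = 0.8772 m.
Hydraulic radius R = A/P = 0.114/0.8772 = 0.13 m.
V = (1/n) R^(2/3) √S = (1/0.016) × 0.13^(2/3) × √0.022 = 2.379 m/s. Hydraulic depth D_h = A/T = 0.114/0.6895 = 0.1654 m.
Froude number Fr = V/√(g·D_h) = 2.379/√(9.81×0.1654) = 1.87, which is greater than 1, so the flow is supercritical.

supercritical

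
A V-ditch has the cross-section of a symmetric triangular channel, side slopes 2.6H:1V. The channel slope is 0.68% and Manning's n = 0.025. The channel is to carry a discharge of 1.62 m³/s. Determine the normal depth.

y_n = 0.648 m

Manning's equation rearranged: A R^(2/3) = nQ / (1·√S) = 0.025 × 1.62 / (√0.0068) = 0.4911.
Try y = 0.806 m: A R^(2/3) = 0.8801 — over.
Try y = 0.484 m: A R^(2/3) = 0.2259 — short.
Try y = 0.648 m: A R^(2/3) = 0.4919 — matches.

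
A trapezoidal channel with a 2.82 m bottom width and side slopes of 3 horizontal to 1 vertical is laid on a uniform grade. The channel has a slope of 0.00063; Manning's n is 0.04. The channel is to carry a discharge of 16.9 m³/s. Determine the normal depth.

Manning's equation rearranged: A R^(2/3) = nQ / (1·√S) = 0.04 × 16.9 / (√0.00063) = 26.93.
At y = 2.87 m: A R^(2/3) = 44.2 — too large.
At y = 2.32 m: A R^(2/3) = 26.99 — close enough.

y_n = 2.32 m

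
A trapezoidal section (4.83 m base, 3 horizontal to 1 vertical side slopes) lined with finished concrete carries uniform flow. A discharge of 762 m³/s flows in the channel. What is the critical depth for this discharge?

At critical depth, Q² T / (g A³) = 1, i.e. A³/T = Q²/g = 762²/9.81 = 59190.
Try y = 4.24 m: A³/T = 13610 — too small.
Try y = 7.04 m: A³/T = 129500 — too large.
Try y = 5.92 m: A³/T = 59270 — close enough.

y_c = 5.92 m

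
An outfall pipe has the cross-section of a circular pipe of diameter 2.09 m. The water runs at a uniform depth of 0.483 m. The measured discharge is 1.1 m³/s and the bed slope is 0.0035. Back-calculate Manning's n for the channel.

n = 0.014

For a circular section of diameter D = 2.09 m at depth y = 0.483 m, the central angle is θ = 2 arccos(1 − 2y/D) = 2.006 rad. Then A = (D²/8)(θ − sin θ) = 0.6001 m² and P = Dθ/2 = 2.096 m.
Hydraulic radius R = A/P = 0.6001/2.096 = 0.2863 m.
Rearranging Manning's equation: n = (1/Q) A R^(2/3) S^(1/2) = (1/1.1) × 0.6001 × 0.2863^(2/3) × √0.0035 = 0.014.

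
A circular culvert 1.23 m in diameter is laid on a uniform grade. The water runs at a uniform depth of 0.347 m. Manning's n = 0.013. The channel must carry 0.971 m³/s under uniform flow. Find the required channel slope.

For a circular section of diameter D = 1.23 m at depth y = 0.347 m, the central angle is θ = 2 arccos(1 − 2y/D) = 2.24 rad. Then A = (D²/8)(θ − sin θ) = 0.2752 m² and P = Dθ/2 = 1.377 m.
Hydraulic radius R = A/P = 0.2752/1.377 = 0.1998 m.
From Manning's equation, S = [nQ / (1 A R^(2/3))]² = [0.013 × 0.971 / (1 × 0.2752 × 0.1998^(2/3))]² = 0.018.

S = 0.018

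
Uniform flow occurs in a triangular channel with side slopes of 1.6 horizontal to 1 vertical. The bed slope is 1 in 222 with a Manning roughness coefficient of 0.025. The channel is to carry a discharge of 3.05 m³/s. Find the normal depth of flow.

Manning's equation rearranged: A R^(2/3) = nQ / (1·√S) = 0.025 × 3.05 / (√0.004505) = 1.136.
Trying y = 0.863 m: A R^(2/3) = 0.6096 — too small.
Trying y = 1.35 m: A R^(2/3) = 2.01 — too large.
Trying y = 1.09 m: A R^(2/3) = 1.136 — close enough.

y_n = 1.09 m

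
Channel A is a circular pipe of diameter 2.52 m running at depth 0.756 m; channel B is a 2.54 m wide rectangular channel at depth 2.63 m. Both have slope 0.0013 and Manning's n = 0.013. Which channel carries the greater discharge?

channel B

Channel A: For a circular section of diameter D = 2.52 m at depth y = 0.756 m, the central angle is θ = 2 arccos(1 − 2y/D) = 2.319 rad. Then A = (D²/8)(θ − sin θ) = 1.258 m² and P = Dθ/2 = 2.921 m. Hydraulic radius R = A/P = 1.258/2.921 = 0.4308 m. Q_A = (1/0.013)·1.258·0.4308^(2/3)·√0.0013 = 1.991 m³/s.
Channel B: Flow area A = b·y = 2.54 × 2.63 = 6.68 m². Wetted perimeter P = b + 2y = 2.54 + 2×2.63 = 7.8 m. Hydraulic radius R = A/P = 6.68/7.8 = 0.8564 m. Q_B = (1/0.013)·6.68·0.8564^(2/3)·√0.0013 = 16.71 m³/s.
Q_A = 1.991 m³/s vs Q_B = 16.71 m³/s, so channel B carries more.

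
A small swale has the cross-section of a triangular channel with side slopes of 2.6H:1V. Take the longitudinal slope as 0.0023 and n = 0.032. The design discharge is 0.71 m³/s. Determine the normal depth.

y_n = 0.639 m

Manning's equation rearranged: A R^(2/3) = nQ / (1·√S) = 0.032 × 0.71 / (√0.0023) = 0.4737.
Trying y = 0.774 m: A R^(2/3) = 0.79 — high.
Trying y = 0.541 m: A R^(2/3) = 0.304 — low.
Trying y = 0.639 m: A R^(2/3) = 0.4739 — close enough.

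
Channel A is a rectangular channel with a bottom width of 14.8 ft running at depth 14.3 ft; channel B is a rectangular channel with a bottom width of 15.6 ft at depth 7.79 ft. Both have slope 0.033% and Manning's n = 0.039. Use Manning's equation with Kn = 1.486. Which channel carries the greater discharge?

channel A

Channel A: Flow area A = b·y = 14.8 × 14.3 = 211.6 ft². Wetted perimeter P = b + 2y = 14.8 + 2×14.3 = 43.4 ft. Hydraulic radius R = A/P = 211.6/43.4 = 4.876 ft. Q_A = (1.486/0.039)·211.6·4.876^(2/3)·√0.00033 = 421.3 ft³/s.
Channel B: Flow area A = b·y = 15.6 × 7.79 = 121.5 ft². Wetted perimeter P = b + 2y = 15.6 + 2×7.79 = 31.18 ft. Hydraulic radius R = A/P = 121.5/31.18 = 3.897 ft. Q_B = (1.486/0.039)·121.5·3.897^(2/3)·√0.00033 = 208.3 ft³/s.
Q_A = 421.3 ft³/s vs Q_B = 208.3 ft³/s, so channel A carries more.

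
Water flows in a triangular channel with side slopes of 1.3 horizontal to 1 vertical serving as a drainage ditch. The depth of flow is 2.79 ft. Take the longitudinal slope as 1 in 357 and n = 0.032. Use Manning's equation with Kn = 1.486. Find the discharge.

For a triangular section with side slope z = 1.3: A = zy² = 1.3×2.79² = 10.12 ft²; P = 2y√(1+z²) = 2×2.79×1.64 = 9.152 ft.
Hydraulic radius R = A/P = 10.12/9.152 = 1.106 ft.
Manning's equation: Q = (1.486/n) A R^(2/3) S^(1/2) = (1.486/0.032) × 10.12 × 1.106^(2/3) × 0.002801^(1/2) = 26.6 ft³/s.

Q = 26.6 ft³/s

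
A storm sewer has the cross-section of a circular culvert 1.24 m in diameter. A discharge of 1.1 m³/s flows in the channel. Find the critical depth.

At critical depth, Q² T / (g A³) = 1, i.e. A³/T = Q²/g = 1.1²/9.81 = 0.1233.
Trying y = 0.647 m: A³/T = 0.2089 — over.
Trying y = 0.469 m: A³/T = 0.06092 — short.
Trying y = 0.564 m: A³/T = 0.1236 — close enough.

y_c = 0.564 m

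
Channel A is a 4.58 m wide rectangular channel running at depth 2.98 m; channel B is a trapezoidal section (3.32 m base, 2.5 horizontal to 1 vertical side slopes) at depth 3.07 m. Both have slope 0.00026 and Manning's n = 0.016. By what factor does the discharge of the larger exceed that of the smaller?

2.97

Channel A: Flow area A = b·y = 4.58 × 2.98 = 13.65 m². Wetted perimeter P = b + 2y = 4.58 + 2×2.98 = 10.54 m. Hydraulic radius R = A/P = 13.65/10.54 = 1.295 m. Q_A = (1/0.016)·13.65·1.295^(2/3)·√0.00026 = 16.34 m³/s.
Channel B: With bottom width b = 3.32 m and side slope z = 2.5: A = (b + zy)y = (3.32 + 2.5×3.07)×3.07 = 33.75 m²; P = b + 2y√(1+z²) = 3.32 + 2×3.07×2.693 = 19.85 m. Hydraulic radius R = A/P = 33.75/19.85 = 1.7 m. Q_B = (1/0.016)·33.75·1.7^(2/3)·√0.00026 = 48.46 m³/s.
The larger discharge is 48.46 m³/s and the smaller is 16.34 m³/s; the ratio is 2.97.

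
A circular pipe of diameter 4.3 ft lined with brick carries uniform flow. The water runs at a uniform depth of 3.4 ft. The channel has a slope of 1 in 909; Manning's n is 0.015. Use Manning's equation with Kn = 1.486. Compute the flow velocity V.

V = 3.93 ft/s

For a circular section of diameter D = 4.3 ft at depth y = 3.4 ft, the central angle is θ = 2 arccos(1 − 2y/D) = 4.382 rad. Then A = (D²/8)(θ − sin θ) = 12.32 ft² and P = Dθ/2 = 9.422 ft.
Hydraulic radius R = A/P = 12.32/9.422 = 1.307 ft.
From Manning's equation, V = (1.486/n) R^(2/3) S^(1/2) = (1.486/0.015) × 1.307^(2/3) × 0.0011^(1/2) = 3.93 ft/s.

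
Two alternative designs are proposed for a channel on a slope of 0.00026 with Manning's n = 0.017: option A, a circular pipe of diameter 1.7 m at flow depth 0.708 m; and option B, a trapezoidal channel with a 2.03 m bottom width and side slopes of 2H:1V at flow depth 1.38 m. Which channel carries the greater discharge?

channel B

Channel A: For a circular section of diameter D = 1.7 m at depth y = 0.708 m, the central angle is θ = 2 arccos(1 − 2y/D) = 2.806 rad. Then A = (D²/8)(θ − sin θ) = 0.8946 m² and P = Dθ/2 = 2.385 m. Hydraulic radius R = A/P = 0.8946/2.385 = 0.3751 m. Q_A = (1/0.017)·0.8946·0.3751^(2/3)·√0.00026 = 0.4413 m³/s.
Channel B: With bottom width b = 2.03 m and side slope z = 2: A = (b + zy)y = (2.03 + 2×1.38)×1.38 = 6.61 m²; P = b + 2y√(1+z²) = 2.03 + 2×1.38×2.236 = 8.202 m. Hydraulic radius R = A/P = 6.61/8.202 = 0.806 m. Q_B = (1/0.017)·6.61·0.806^(2/3)·√0.00026 = 5.43 m³/s.
Q_A = 0.4413 m³/s vs Q_B = 5.43 m³/s, so channel B carries more.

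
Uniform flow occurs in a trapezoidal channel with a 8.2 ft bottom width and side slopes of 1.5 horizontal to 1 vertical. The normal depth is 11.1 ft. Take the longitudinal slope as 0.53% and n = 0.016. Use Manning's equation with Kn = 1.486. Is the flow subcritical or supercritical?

With bottom width b = 8.2 ft and side slope z = 1.5: A = (b + zy)y = (8.2 + 1.5×11.1)×11.1 = 275.8 ft²; P = b + 2y√(1+z²) = 8.2 + 2×11.1×1.803 = 48.22 ft.
Hydraulic radius R = A/P = 275.8/48.22 = 5.72 ft.
V = (1.486/n) R^(2/3) √S = (1.486/0.016) × 5.72^(2/3) × √0.0053 = 21.63 ft/s. Hydraulic depth D_h = A/T = 275.8/41.5 = 6.647 ft.
Froude number Fr = V/√(g·D_h) = 21.63/√(32.2×6.647) = 1.48, which is greater than 1, so the flow is supercritical.

supercritical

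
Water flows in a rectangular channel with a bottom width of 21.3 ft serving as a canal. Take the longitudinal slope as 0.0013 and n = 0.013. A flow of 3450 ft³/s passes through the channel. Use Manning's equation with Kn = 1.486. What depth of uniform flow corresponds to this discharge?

y_n = 12.3 ft

Manning's equation rearranged: A R^(2/3) = nQ / (1.486·√S) = 0.013 × 3450 / (1.486 × √0.0013) = 837.1.
Trying y = 9.57 ft: A R^(2/3) = 599.3 — short.
Trying y = 14.2 ft: A R^(2/3) = 1008 — over.
Trying y = 12.3 ft: A R^(2/3) = 836.8 — matches.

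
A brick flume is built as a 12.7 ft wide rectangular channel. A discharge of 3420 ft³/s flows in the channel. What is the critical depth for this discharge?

y_c = 13.1 ft

For a rectangular channel, critical depth y_c = (q²/g)^(1/3) where q = Q/b = 3420/12.7 = 269.3 ft²/s.
So y_c = (269.3²/32.2)^(1/3) = 13.1 ft.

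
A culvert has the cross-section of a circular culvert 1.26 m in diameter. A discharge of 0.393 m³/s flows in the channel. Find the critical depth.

y_c = 0.329 m

At critical depth, Q² T / (g A³) = 1, i.e. A³/T = Q²/g = 0.393²/9.81 = 0.01574.
Trying y = 0.368 m: A³/T = 0.0243 — over.
Trying y = 0.23 m: A³/T = 0.00388 — short.
Trying y = 0.329 m: A³/T = 0.01572 — close enough.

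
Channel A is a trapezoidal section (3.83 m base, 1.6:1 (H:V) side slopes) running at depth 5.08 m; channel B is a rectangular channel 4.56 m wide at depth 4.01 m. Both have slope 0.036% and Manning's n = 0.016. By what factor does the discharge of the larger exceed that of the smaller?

Channel A: With bottom width b = 3.83 m and side slope z = 1.6: A = (b + zy)y = (3.83 + 1.6×5.08)×5.08 = 60.75 m²; P = b + 2y√(1+z²) = 3.83 + 2×5.08×1.887 = 23 m. Hydraulic radius R = A/P = 60.75/23 = 2.641 m. Q_A = (1/0.016)·60.75·2.641^(2/3)·√0.00036 = 137.6 m³/s.
Channel B: Flow area A = b·y = 4.56 × 4.01 = 18.29 m². Wetted perimeter P = b + 2y = 4.56 + 2×4.01 = 12.58 m. Hydraulic radius R = A/P = 18.29/12.58 = 1.454 m. Q_B = (1/0.016)·18.29·1.454^(2/3)·√0.00036 = 27.82 m³/s.
The larger discharge is 137.6 m³/s and the smaller is 27.82 m³/s; the ratio is 4.95.

4.95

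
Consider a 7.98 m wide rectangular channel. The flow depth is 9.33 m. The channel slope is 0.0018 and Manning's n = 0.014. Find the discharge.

Flow area A = b·y = 7.98 × 9.33 = 74.45 m². Wetted perimeter P = b + 2y = 7.98 + 2×9.33 = 26.64 m.
Hydraulic radius R = A/P = 74.45/26.64 = 2.795 m.
Manning's equation: Q = (1/n) A R^(2/3) S^(1/2) = (1/0.014) × 74.45 × 2.795^(2/3) × 0.0018^(1/2) = 448 m³/s.

Q = 448 m³/s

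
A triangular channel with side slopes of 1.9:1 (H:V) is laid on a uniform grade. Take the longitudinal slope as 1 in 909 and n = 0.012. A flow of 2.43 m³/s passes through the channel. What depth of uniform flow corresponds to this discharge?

Manning's equation rearranged: A R^(2/3) = nQ / (1·√S) = 0.012 × 2.43 / (√0.0011) = 0.8792.
Try y = 1.1 m: A R^(2/3) = 1.422 — over.
Try y = 0.918 m: A R^(2/3) = 0.8782 — close enough.

y_n = 0.918 m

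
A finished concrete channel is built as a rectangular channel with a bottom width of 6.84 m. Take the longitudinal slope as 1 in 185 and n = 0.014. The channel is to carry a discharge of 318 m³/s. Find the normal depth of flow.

Manning's equation rearranged: A R^(2/3) = nQ / (1·√S) = 0.014 × 318 / (√0.005405) = 60.55.
Trying y = 6.51 m: A R^(2/3) = 76.28 — too large.
Trying y = 4.34 m: A R^(2/3) = 45.74 — too small.
Trying y = 5.41 m: A R^(2/3) = 60.59 — matches.

y_n = 5.41 m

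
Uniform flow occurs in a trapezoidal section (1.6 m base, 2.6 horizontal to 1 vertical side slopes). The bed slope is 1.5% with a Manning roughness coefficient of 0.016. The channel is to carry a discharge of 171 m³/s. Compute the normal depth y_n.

Manning's equation rearranged: A R^(2/3) = nQ / (1·√S) = 0.016 × 171 / (√0.015) = 22.34.
At y = 2.03 m: A R^(2/3) = 14.71 — too small.
At y = 2.69 m: A R^(2/3) = 28.84 — too large.
At y = 2.42 m: A R^(2/3) = 22.35 — ≈ 22.34.

y_n = 2.42 m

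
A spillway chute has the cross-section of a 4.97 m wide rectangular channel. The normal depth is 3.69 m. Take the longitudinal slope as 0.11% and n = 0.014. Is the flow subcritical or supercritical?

Flow area A = b·y = 4.97 × 3.69 = 18.34 m². Wetted perimeter P = b + 2y = 4.97 + 2×3.69 = 12.35 m.
Hydraulic radius R = A/P = 18.34/12.35 = 1.485 m.
V = (1/n) R^(2/3) √S = (1/0.014) × 1.485^(2/3) × √0.0011 = 3.084 m/s. Hydraulic depth D_h = A/T = 18.34/4.97 = 3.69 m.
Froude number Fr = V/√(g·D_h) = 3.084/√(9.81×3.69) = 0.513, which is less than 1, so the flow is subcritical.

subcritical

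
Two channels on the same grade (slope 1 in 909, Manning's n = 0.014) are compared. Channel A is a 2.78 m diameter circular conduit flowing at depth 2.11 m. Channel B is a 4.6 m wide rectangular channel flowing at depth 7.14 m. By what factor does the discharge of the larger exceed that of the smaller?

Channel A: For a circular section of diameter D = 2.78 m at depth y = 2.11 m, the central angle is θ = 2 arccos(1 − 2y/D) = 4.231 rad. Then A = (D²/8)(θ − sin θ) = 4.943 m² and P = Dθ/2 = 5.881 m. Hydraulic radius R = A/P = 4.943/5.881 = 0.8406 m. Q_A = (1/0.014)·4.943·0.8406^(2/3)·√0.0011 = 10.43 m³/s.
Channel B: Flow area A = b·y = 4.6 × 7.14 = 32.84 m². Wetted perimeter P = b + 2y = 4.6 + 2×7.14 = 18.88 m. Hydraulic radius R = A/P = 32.84/18.88 = 1.74 m. Q_B = (1/0.014)·32.84·1.74^(2/3)·√0.0011 = 112.6 m³/s.
The larger discharge is 112.6 m³/s and the smaller is 10.43 m³/s; the ratio is 10.8.

10.8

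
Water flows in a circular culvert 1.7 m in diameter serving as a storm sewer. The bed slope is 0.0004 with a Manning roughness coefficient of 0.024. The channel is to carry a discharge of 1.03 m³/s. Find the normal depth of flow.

y_n = 1.34 m

Manning's equation rearranged: A R^(2/3) = nQ / (1·√S) = 0.024 × 1.03 / (√0.0004) = 1.236.
At y = 1.58 m: A R^(2/3) = 1.379 — too large.
At y = 1.34 m: A R^(2/3) = 1.236 — matches.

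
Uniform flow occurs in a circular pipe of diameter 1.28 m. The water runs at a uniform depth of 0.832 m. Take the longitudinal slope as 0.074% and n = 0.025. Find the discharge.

Q = 0.495 m³/s

For a circular section of diameter D = 1.28 m at depth y = 0.832 m, the central angle is θ = 2 arccos(1 − 2y/D) = 3.751 rad. Then A = (D²/8)(θ − sin θ) = 0.8854 m² and P = Dθ/2 = 2.401 m.
Hydraulic radius R = A/P = 0.8854/2.401 = 0.3688 m.
Manning's equation: Q = (1/n) A R^(2/3) S^(1/2) = (1/0.025) × 0.8854 × 0.3688^(2/3) × 0.00074^(1/2) = 0.495 m³/s.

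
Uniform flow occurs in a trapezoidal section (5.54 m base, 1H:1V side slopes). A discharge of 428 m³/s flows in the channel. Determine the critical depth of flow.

y_c = 5.98 m

At critical depth, Q² T / (g A³) = 1, i.e. A³/T = Q²/g = 428²/9.81 = 18670.
Try y = 6.54 m: A³/T = 26480 — too large.
Try y = 5.98 m: A³/T = 18680 — matches.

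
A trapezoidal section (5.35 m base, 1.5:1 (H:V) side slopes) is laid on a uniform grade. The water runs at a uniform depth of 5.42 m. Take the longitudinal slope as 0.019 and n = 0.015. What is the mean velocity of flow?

With bottom width b = 5.35 m and side slope z = 1.5: A = (b + zy)y = (5.35 + 1.5×5.42)×5.42 = 73.06 m²; P = b + 2y√(1+z²) = 5.35 + 2×5.42×1.803 = 24.89 m.
Hydraulic radius R = A/P = 73.06/24.89 = 2.935 m.
From Manning's equation, V = (1/n) R^(2/3) S^(1/2) = (1/0.015) × 2.935^(2/3) × 0.019^(1/2) = 18.8 m/s.

V = 18.8 m/s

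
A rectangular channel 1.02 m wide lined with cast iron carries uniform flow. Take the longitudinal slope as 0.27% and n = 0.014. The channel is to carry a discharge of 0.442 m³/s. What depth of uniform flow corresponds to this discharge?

y_n = 0.338 m

Manning's equation rearranged: A R^(2/3) = nQ / (1·√S) = 0.014 × 0.442 / (√0.0027) = 0.1191.
At y = 0.275 m: A R^(2/3) = 0.08898 — low.
At y = 0.393 m: A R^(2/3) = 0.147 — high.
At y = 0.338 m: A R^(2/3) = 0.1192 — matches.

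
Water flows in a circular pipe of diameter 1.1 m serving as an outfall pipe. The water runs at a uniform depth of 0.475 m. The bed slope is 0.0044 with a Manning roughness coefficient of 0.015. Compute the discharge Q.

Q = 0.688 m³/s

For a circular section of diameter D = 1.1 m at depth y = 0.475 m, the central angle is θ = 2 arccos(1 − 2y/D) = 2.868 rad. Then A = (D²/8)(θ − sin θ) = 0.3929 m² and P = Dθ/2 = 1.577 m.
Hydraulic radius R = A/P = 0.3929/1.577 = 0.2491 m.
Manning's equation: Q = (1/n) A R^(2/3) S^(1/2) = (1/0.015) × 0.3929 × 0.2491^(2/3) × 0.0044^(1/2) = 0.688 m³/s.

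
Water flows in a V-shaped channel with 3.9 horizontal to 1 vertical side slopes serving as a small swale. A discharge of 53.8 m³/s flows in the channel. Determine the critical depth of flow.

y_c = 2.08 m

At critical depth, Q² T / (g A³) = 1, i.e. A³/T = Q²/g = 53.8²/9.81 = 295.
At y = 1.63 m: A³/T = 87.51 — short.
At y = 2.08 m: A³/T = 296.1 — ≈ 295.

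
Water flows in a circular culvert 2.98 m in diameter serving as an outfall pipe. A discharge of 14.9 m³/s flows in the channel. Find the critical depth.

y_c = 1.68 m

At critical depth, Q² T / (g A³) = 1, i.e. A³/T = Q²/g = 14.9²/9.81 = 22.63.
Trying y = 1.97 m: A³/T = 41.51 — over.
Trying y = 1.68 m: A³/T = 22.51 — close enough.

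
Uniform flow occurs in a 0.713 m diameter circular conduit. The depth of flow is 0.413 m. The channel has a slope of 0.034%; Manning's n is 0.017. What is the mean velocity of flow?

For a circular section of diameter D = 0.713 m at depth y = 0.413 m, the central angle is θ = 2 arccos(1 − 2y/D) = 3.46 rad. Then A = (D²/8)(θ − sin θ) = 0.2398 m² and P = Dθ/2 = 1.233 m.
Hydraulic radius R = A/P = 0.2398/1.233 = 0.1944 m.
From Manning's equation, V = (1/n) R^(2/3) S^(1/2) = (1/0.017) × 0.1944^(2/3) × 0.00034^(1/2) = 0.364 m/s.

V = 0.364 m/s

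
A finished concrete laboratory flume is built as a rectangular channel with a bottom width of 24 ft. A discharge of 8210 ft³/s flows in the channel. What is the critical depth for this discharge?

For a rectangular channel, critical depth y_c = (q²/g)^(1/3) where q = Q/b = 8210/24 = 342.1 ft²/s.
So y_c = (342.1²/32.2)^(1/3) = 15.4 ft.

y_c = 15.4 ft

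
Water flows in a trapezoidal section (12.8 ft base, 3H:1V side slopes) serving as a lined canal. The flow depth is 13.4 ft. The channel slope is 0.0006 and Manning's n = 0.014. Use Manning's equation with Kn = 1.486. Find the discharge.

Q = 6940 ft³/s

With bottom width b = 12.8 ft and side slope z = 3: A = (b + zy)y = (12.8 + 3×13.4)×13.4 = 710.2 ft²; P = b + 2y√(1+z²) = 12.8 + 2×13.4×3.162 = 97.55 ft.
Hydraulic radius R = A/P = 710.2/97.55 = 7.28 ft.
Manning's equation: Q = (1.486/n) A R^(2/3) S^(1/2) = (1.486/0.014) × 710.2 × 7.28^(2/3) × 0.0006^(1/2) = 6940 ft³/s.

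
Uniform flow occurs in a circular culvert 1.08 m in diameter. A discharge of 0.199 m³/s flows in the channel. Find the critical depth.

At critical depth, Q² T / (g A³) = 1, i.e. A³/T = Q²/g = 0.199²/9.81 = 0.004037.
Trying y = 0.184 m: A³/T = 0.001369 — low.
Trying y = 0.291 m: A³/T = 0.008221 — high.
Trying y = 0.242 m: A³/T = 0.004006 — close enough.

y_c = 0.242 m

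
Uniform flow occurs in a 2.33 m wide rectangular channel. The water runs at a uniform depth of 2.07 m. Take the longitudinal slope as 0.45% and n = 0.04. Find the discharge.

Q = 6.65 m³/s

Flow area A = b·y = 2.33 × 2.07 = 4.823 m². Wetted perimeter P = b + 2y = 2.33 + 2×2.07 = 6.47 m.
Hydraulic radius R = A/P = 4.823/6.47 = 0.7455 m.
Manning's equation: Q = (1/n) A R^(2/3) S^(1/2) = (1/0.04) × 4.823 × 0.7455^(2/3) × 0.0045^(1/2) = 6.65 m³/s.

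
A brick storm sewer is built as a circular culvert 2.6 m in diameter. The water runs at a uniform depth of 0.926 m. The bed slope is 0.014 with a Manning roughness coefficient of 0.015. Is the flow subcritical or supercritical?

supercritical

For a circular section of diameter D = 2.6 m at depth y = 0.926 m, the central angle is θ = 2 arccos(1 − 2y/D) = 2.558 rad. Then A = (D²/8)(θ − sin θ) = 1.696 m² and P = Dθ/2 = 3.325 m.
Hydraulic radius R = A/P = 1.696/3.325 = 0.51 m.
V = (1/n) R^(2/3) √S = (1/0.015) × 0.51^(2/3) × √0.014 = 5.035 m/s. Hydraulic depth D_h = A/T = 1.696/2.49 = 0.681 m.
Froude number Fr = V/√(g·D_h) = 5.035/√(9.81×0.681) = 1.95, which is greater than 1, so the flow is supercritical.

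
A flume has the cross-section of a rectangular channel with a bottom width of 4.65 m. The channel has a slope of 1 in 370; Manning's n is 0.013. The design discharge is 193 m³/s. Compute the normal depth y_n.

Manning's equation rearranged: A R^(2/3) = nQ / (1·√S) = 0.013 × 193 / (√0.002703) = 48.26.
Try y = 9.09 m: A R^(2/3) = 63.73 — over.
Try y = 6.19 m: A R^(2/3) = 40.84 — short.
Try y = 7.14 m: A R^(2/3) = 48.29 — ≈ 48.26.

y_n = 7.14 m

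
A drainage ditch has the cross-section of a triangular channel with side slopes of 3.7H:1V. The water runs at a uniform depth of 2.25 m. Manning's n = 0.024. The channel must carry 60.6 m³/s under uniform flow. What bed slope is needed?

S = 0.0054

For a triangular section with side slope z = 3.7: A = zy² = 3.7×2.25² = 18.73 m²; P = 2y√(1+z²) = 2×2.25×3.833 = 17.25 m.
Hydraulic radius R = A/P = 18.73/17.25 = 1.086 m.
From Manning's equation, S = [nQ / (1 A R^(2/3))]² = [0.024 × 60.6 / (1 × 18.73 × 1.086^(2/3))]² = 0.0054.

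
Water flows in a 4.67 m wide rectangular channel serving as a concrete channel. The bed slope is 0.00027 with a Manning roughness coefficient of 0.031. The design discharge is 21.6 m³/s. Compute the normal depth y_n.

Manning's equation rearranged: A R^(2/3) = nQ / (1·√S) = 0.031 × 21.6 / (√0.00027) = 40.75.
At y = 4.74 m: A R^(2/3) = 29.83 — low.
At y = 6.15 m: A R^(2/3) = 40.79 — ≈ 40.75.

y_n = 6.15 m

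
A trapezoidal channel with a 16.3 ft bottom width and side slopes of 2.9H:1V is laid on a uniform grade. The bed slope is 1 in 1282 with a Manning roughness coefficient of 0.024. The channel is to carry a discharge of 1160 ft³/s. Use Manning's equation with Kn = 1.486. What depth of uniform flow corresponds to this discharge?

y_n = 6.95 ft

Manning's equation rearranged: A R^(2/3) = nQ / (1.486·√S) = 0.024 × 1160 / (1.486 × √0.00078) = 670.8.
Try y = 7.55 ft: A R^(2/3) = 798.2 — over.
Try y = 6.95 ft: A R^(2/3) = 669.8 — matches.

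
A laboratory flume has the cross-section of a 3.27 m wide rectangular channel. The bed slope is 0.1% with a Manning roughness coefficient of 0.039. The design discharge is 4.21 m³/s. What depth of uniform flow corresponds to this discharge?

Manning's equation rearranged: A R^(2/3) = nQ / (1·√S) = 0.039 × 4.21 / (√0.001) = 5.192.
Trying y = 1.59 m: A R^(2/3) = 4.503 — short.
Trying y = 1.77 m: A R^(2/3) = 5.193 — close enough.

y_n = 1.77 m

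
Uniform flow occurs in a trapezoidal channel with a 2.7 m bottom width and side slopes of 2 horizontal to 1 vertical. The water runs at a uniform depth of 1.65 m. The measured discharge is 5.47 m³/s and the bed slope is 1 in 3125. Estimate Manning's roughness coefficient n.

With bottom width b = 2.7 m and side slope z = 2: A = (b + zy)y = (2.7 + 2×1.65)×1.65 = 9.9 m²; P = b + 2y√(1+z²) = 2.7 + 2×1.65×2.236 = 10.08 m.
Hydraulic radius R = A/P = 9.9/10.08 = 0.9822 m.
Rearranging Manning's equation: n = (1/Q) A R^(2/3) S^(1/2) = (1/5.47) × 9.9 × 0.9822^(2/3) × √0.00032 = 0.032.

n = 0.032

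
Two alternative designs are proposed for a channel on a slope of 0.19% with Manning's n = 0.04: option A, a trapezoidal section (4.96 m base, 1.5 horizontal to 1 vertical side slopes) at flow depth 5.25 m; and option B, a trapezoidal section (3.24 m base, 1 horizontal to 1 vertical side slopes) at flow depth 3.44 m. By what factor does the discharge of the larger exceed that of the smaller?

4

Channel A: With bottom width b = 4.96 m and side slope z = 1.5: A = (b + zy)y = (4.96 + 1.5×5.25)×5.25 = 67.38 m²; P = b + 2y√(1+z²) = 4.96 + 2×5.25×1.803 = 23.89 m. Hydraulic radius R = A/P = 67.38/23.89 = 2.821 m. Q_A = (1/0.04)·67.38·2.821^(2/3)·√0.0019 = 146.6 m³/s.
Channel B: With bottom width b = 3.24 m and side slope z = 1: A = (b + zy)y = (3.24 + 1×3.44)×3.44 = 22.98 m²; P = b + 2y√(1+z²) = 3.24 + 2×3.44×1.414 = 12.97 m. Hydraulic radius R = A/P = 22.98/12.97 = 1.772 m. Q_B = (1/0.04)·22.98·1.772^(2/3)·√0.0019 = 36.67 m³/s.
The larger discharge is 146.6 m³/s and the smaller is 36.67 m³/s; the ratio is 4.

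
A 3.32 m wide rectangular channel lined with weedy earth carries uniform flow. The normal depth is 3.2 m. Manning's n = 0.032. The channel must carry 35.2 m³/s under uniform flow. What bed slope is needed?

Flow area A = b·y = 3.32 × 3.2 = 10.62 m². Wetted perimeter P = b + 2y = 3.32 + 2×3.2 = 9.72 m.
Hydraulic radius R = A/P = 10.62/9.72 = 1.093 m.
From Manning's equation, S = [nQ / (1 A R^(2/3))]² = [0.032 × 35.2 / (1 × 10.62 × 1.093^(2/3))]² = 0.00998.

S = 0.00998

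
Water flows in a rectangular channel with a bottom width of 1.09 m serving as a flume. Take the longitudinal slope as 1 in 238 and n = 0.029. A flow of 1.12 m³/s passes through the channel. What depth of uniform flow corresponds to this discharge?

Manning's equation rearranged: A R^(2/3) = nQ / (1·√S) = 0.029 × 1.12 / (√0.004202) = 0.5011.
Trying y = 1.15 m: A R^(2/3) = 0.6458 — high.
Trying y = 0.689 m: A R^(2/3) = 0.3398 — low.
Trying y = 0.936 m: A R^(2/3) = 0.5013 — ≈ 0.5011.

y_n = 0.936 m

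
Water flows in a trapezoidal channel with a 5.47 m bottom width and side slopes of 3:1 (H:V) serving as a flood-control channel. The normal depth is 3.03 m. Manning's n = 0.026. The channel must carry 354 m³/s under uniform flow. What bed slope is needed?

With bottom width b = 5.47 m and side slope z = 3: A = (b + zy)y = (5.47 + 3×3.03)×3.03 = 44.12 m²; P = b + 2y√(1+z²) = 5.47 + 2×3.03×3.162 = 24.63 m.
Hydraulic radius R = A/P = 44.12/24.63 = 1.791 m.
From Manning's equation, S = [nQ / (1 A R^(2/3))]² = [0.026 × 354 / (1 × 44.12 × 1.791^(2/3))]² = 0.02.

S = 0.02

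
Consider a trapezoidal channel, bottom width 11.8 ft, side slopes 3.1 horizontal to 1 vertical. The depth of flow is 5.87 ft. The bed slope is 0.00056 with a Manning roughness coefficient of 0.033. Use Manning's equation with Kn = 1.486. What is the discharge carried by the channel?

Q = 434 ft³/s

With bottom width b = 11.8 ft and side slope z = 3.1: A = (b + zy)y = (11.8 + 3.1×5.87)×5.87 = 176.1 ft²; P = b + 2y√(1+z²) = 11.8 + 2×5.87×3.257 = 50.04 ft.
Hydraulic radius R = A/P = 176.1/50.04 = 3.519 ft.
Manning's equation: Q = (1.486/n) A R^(2/3) S^(1/2) = (1.486/0.033) × 176.1 × 3.519^(2/3) × 0.00056^(1/2) = 434 ft³/s.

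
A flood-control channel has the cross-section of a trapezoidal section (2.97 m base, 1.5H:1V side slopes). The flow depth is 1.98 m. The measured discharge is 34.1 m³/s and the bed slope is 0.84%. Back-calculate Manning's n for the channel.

With bottom width b = 2.97 m and side slope z = 1.5: A = (b + zy)y = (2.97 + 1.5×1.98)×1.98 = 11.76 m²; P = b + 2y√(1+z²) = 2.97 + 2×1.98×1.803 = 10.11 m.
Hydraulic radius R = A/P = 11.76/10.11 = 1.163 m.
Rearranging Manning's equation: n = (1/Q) A R^(2/3) S^(1/2) = (1/34.1) × 11.76 × 1.163^(2/3) × √0.0084 = 0.035.

n = 0.035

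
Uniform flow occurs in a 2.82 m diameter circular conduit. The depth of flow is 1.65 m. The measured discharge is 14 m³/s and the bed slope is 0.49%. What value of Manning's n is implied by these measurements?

For a circular section of diameter D = 2.82 m at depth y = 1.65 m, the central angle is θ = 2 arccos(1 − 2y/D) = 3.484 rad. Then A = (D²/8)(θ − sin θ) = 3.796 m² and P = Dθ/2 = 4.912 m.
Hydraulic radius R = A/P = 3.796/4.912 = 0.7729 m.
Rearranging Manning's equation: n = (1/Q) A R^(2/3) S^(1/2) = (1/14) × 3.796 × 0.7729^(2/3) × √0.0049 = 0.016.

n = 0.016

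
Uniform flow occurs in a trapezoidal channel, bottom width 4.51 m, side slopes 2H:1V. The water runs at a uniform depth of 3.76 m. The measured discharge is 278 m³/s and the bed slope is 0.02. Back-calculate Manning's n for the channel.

With bottom width b = 4.51 m and side slope z = 2: A = (b + zy)y = (4.51 + 2×3.76)×3.76 = 45.23 m²; P = b + 2y√(1+z²) = 4.51 + 2×3.76×2.236 = 21.33 m.
Hydraulic radius R = A/P = 45.23/21.33 = 2.121 m.
Rearranging Manning's equation: n = (1/Q) A R^(2/3) S^(1/2) = (1/278) × 45.23 × 2.121^(2/3) × √0.02 = 0.038.

n = 0.038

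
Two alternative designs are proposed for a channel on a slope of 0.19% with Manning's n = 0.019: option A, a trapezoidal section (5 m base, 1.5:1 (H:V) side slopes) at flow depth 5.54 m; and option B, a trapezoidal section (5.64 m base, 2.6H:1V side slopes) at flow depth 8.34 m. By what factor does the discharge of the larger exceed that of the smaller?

Channel A: With bottom width b = 5 m and side slope z = 1.5: A = (b + zy)y = (5 + 1.5×5.54)×5.54 = 73.74 m²; P = b + 2y√(1+z²) = 5 + 2×5.54×1.803 = 24.97 m. Hydraulic radius R = A/P = 73.74/24.97 = 2.952 m. Q_A = (1/0.019)·73.74·2.952^(2/3)·√0.0019 = 348.2 m³/s.
Channel B: With bottom width b = 5.64 m and side slope z = 2.6: A = (b + zy)y = (5.64 + 2.6×8.34)×8.34 = 227.9 m²; P = b + 2y√(1+z²) = 5.64 + 2×8.34×2.786 = 52.11 m. Hydraulic radius R = A/P = 227.9/52.11 = 4.374 m. Q_B = (1/0.019)·227.9·4.374^(2/3)·√0.0019 = 1398 m³/s.
The larger discharge is 1398 m³/s and the smaller is 348.2 m³/s; the ratio is 4.02.

4.02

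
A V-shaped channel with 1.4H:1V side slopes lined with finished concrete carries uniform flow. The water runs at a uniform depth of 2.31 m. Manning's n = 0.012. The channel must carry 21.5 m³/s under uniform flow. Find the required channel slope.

For a triangular section with side slope z = 1.4: A = zy² = 1.4×2.31² = 7.471 m²; P = 2y√(1+z²) = 2×2.31×1.72 = 7.949 m.
Hydraulic radius R = A/P = 7.471/7.949 = 0.9399 m.
From Manning's equation, S = [nQ / (1 A R^(2/3))]² = [0.012 × 21.5 / (1 × 7.471 × 0.9399^(2/3))]² = 0.0013.

S = 0.0013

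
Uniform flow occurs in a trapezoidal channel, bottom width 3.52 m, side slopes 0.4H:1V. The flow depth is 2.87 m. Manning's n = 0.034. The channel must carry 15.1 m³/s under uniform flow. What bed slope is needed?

S = 0.000955

With bottom width b = 3.52 m and side slope z = 0.4: A = (b + zy)y = (3.52 + 0.4×2.87)×2.87 = 13.4 m²; P = b + 2y√(1+z²) = 3.52 + 2×2.87×1.077 = 9.702 m.
Hydraulic radius R = A/P = 13.4/9.702 = 1.381 m.
From Manning's equation, S = [nQ / (1 A R^(2/3))]² = [0.034 × 15.1 / (1 × 13.4 × 1.381^(2/3))]² = 0.000955.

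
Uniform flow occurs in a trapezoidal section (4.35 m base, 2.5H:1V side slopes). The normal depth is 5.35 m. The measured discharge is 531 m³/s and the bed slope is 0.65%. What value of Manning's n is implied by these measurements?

With bottom width b = 4.35 m and side slope z = 2.5: A = (b + zy)y = (4.35 + 2.5×5.35)×5.35 = 94.83 m²; P = b + 2y√(1+z²) = 4.35 + 2×5.35×2.693 = 33.16 m.
Hydraulic radius R = A/P = 94.83/33.16 = 2.86 m.
Rearranging Manning's equation: n = (1/Q) A R^(2/3) S^(1/2) = (1/531) × 94.83 × 2.86^(2/3) × √0.0065 = 0.029.

n = 0.029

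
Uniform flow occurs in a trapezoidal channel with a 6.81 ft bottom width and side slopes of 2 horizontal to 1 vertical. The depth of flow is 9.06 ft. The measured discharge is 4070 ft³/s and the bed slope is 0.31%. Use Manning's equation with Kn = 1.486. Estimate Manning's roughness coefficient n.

n = 0.013

With bottom width b = 6.81 ft and side slope z = 2: A = (b + zy)y = (6.81 + 2×9.06)×9.06 = 225.9 ft²; P = b + 2y√(1+z²) = 6.81 + 2×9.06×2.236 = 47.33 ft.
Hydraulic radius R = A/P = 225.9/47.33 = 4.772 ft.
Rearranging Manning's equation: n = (1.486/Q) A R^(2/3) S^(1/2) = (1.486/4070) × 225.9 × 4.772^(2/3) × √0.0031 = 0.013.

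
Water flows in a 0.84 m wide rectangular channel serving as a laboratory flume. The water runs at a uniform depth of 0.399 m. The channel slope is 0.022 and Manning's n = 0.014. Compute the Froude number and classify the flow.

Flow area A = b·y = 0.84 × 0.399 = 0.3352 m². Wetted perimeter P = b + 2y = 0.84 + 2×0.399 = 1.638 m.
Hydraulic radius R = A/P = 0.3352/1.638 = 0.2046 m.
V = (1/n) R^(2/3) √S = (1/0.014) × 0.2046^(2/3) × √0.022 = 3.679 m/s. Hydraulic depth D_h = A/T = 0.3352/0.84 = 0.399 m.
Froude number Fr = V/√(g·D_h) = 3.679/√(9.81×0.399) = 1.86, which is greater than 1, so the flow is supercritical.

supercritical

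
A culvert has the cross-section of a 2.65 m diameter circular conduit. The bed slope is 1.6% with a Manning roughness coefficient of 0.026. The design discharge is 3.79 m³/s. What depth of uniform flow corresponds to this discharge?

y_n = 0.774 m

Manning's equation rearranged: A R^(2/3) = nQ / (1·√S) = 0.026 × 3.79 / (√0.016) = 0.779.
Try y = 0.681 m: A R^(2/3) = 0.6063 — low.
Try y = 0.95 m: A R^(2/3) = 1.153 — high.
Try y = 0.774 m: A R^(2/3) = 0.7793 — ≈ 0.779.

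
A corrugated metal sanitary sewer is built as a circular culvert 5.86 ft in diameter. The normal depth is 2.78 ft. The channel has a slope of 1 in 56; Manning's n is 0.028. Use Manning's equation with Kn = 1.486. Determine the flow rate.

Q = 113 ft³/s

For a circular section of diameter D = 5.86 ft at depth y = 2.78 ft, the central angle is θ = 2 arccos(1 − 2y/D) = 3.039 rad. Then A = (D²/8)(θ − sin θ) = 12.61 ft² and P = Dθ/2 = 8.905 ft.
Hydraulic radius R = A/P = 12.61/8.905 = 1.416 ft.
Manning's equation: Q = (1.486/n) A R^(2/3) S^(1/2) = (1.486/0.028) × 12.61 × 1.416^(2/3) × 0.01786^(1/2) = 113 ft³/s.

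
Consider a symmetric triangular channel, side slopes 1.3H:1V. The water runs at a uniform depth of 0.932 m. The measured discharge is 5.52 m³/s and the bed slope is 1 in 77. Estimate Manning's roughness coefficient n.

For a triangular section with side slope z = 1.3: A = zy² = 1.3×0.932² = 1.129 m²; P = 2y√(1+z²) = 2×0.932×1.64 = 3.057 m.
Hydraulic radius R = A/P = 1.129/3.057 = 0.3694 m.
Rearranging Manning's equation: n = (1/Q) A R^(2/3) S^(1/2) = (1/5.52) × 1.129 × 0.3694^(2/3) × √0.01299 = 0.012.

n = 0.012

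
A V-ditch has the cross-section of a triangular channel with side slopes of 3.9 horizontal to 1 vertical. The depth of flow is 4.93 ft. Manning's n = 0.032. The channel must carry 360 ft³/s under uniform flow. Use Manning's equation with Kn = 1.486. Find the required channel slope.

S = 0.0021

For a triangular section with side slope z = 3.9: A = zy² = 3.9×4.93² = 94.79 ft²; P = 2y√(1+z²) = 2×4.93×4.026 = 39.7 ft.
Hydraulic radius R = A/P = 94.79/39.7 = 2.388 ft.
From Manning's equation, S = [nQ / (1.486 A R^(2/3))]² = [0.032 × 360 / (1.486 × 94.79 × 2.388^(2/3))]² = 0.0021.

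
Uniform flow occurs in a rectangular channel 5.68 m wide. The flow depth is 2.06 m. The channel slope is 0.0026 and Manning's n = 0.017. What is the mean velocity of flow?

Flow area A = b·y = 5.68 × 2.06 = 11.7 m². Wetted perimeter P = b + 2y = 5.68 + 2×2.06 = 9.8 m.
Hydraulic radius R = A/P = 11.7/9.8 = 1.194 m.
From Manning's equation, V = (1/n) R^(2/3) S^(1/2) = (1/0.017) × 1.194^(2/3) × 0.0026^(1/2) = 3.38 m/s.

V = 3.38 m/s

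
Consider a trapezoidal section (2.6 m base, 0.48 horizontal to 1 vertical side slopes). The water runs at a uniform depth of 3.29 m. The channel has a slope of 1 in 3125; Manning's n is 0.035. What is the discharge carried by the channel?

Q = 8.75 m³/s

With bottom width b = 2.6 m and side slope z = 0.48: A = (b + zy)y = (2.6 + 0.48×3.29)×3.29 = 13.75 m²; P = b + 2y√(1+z²) = 2.6 + 2×3.29×1.109 = 9.899 m.
Hydraulic radius R = A/P = 13.75/9.899 = 1.389 m.
Manning's equation: Q = (1/n) A R^(2/3) S^(1/2) = (1/0.035) × 13.75 × 1.389^(2/3) × 0.00032^(1/2) = 8.75 m³/s.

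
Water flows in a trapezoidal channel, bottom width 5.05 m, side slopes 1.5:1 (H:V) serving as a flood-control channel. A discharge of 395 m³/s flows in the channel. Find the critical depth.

y_c = 5.32 m

At critical depth, Q² T / (g A³) = 1, i.e. A³/T = Q²/g = 395²/9.81 = 15900.
Trying y = 3.76 m: A³/T = 3977 — low.
Trying y = 6.79 m: A³/T = 43550 — high.
Trying y = 5.32 m: A³/T = 15850 — matches.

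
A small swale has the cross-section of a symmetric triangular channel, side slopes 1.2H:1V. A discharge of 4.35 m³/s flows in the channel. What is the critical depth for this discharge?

At critical depth, Q² T / (g A³) = 1, i.e. A³/T = Q²/g = 4.35²/9.81 = 1.929.
Try y = 0.984 m: A³/T = 0.6642 — short.
Try y = 1.34 m: A³/T = 3.111 — over.
Try y = 1.22 m: A³/T = 1.946 — close enough.

y_c = 1.22 m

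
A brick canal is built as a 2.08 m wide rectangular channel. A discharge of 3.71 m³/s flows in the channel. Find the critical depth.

y_c = 0.687 m

For a rectangular channel, critical depth y_c = (q²/g)^(1/3) where q = Q/b = 3.71/2.08 = 1.784 m²/s.
So y_c = (1.784²/9.81)^(1/3) = 0.687 m.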